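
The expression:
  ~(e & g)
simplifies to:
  ~e | ~g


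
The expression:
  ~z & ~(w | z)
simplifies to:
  ~w & ~z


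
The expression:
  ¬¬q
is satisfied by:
  {q: True}


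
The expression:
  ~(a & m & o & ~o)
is always true.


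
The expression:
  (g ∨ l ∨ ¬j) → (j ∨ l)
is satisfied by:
  {l: True, j: True}
  {l: True, j: False}
  {j: True, l: False}


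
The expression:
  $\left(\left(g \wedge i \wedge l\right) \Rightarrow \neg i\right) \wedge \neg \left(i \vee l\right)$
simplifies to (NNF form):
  $\neg i \wedge \neg l$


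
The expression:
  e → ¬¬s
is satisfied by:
  {s: True, e: False}
  {e: False, s: False}
  {e: True, s: True}


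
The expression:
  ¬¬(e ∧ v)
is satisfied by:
  {e: True, v: True}


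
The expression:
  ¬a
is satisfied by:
  {a: False}


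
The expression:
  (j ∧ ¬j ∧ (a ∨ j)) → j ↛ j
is always true.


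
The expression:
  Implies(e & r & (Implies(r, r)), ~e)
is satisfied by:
  {e: False, r: False}
  {r: True, e: False}
  {e: True, r: False}


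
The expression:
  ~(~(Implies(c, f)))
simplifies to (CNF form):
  f | ~c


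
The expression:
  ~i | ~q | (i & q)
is always true.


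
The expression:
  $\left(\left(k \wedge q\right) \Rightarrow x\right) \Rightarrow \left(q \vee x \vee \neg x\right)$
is always true.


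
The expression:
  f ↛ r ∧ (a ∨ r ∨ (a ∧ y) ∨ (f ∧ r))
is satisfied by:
  {a: True, f: True, r: False}


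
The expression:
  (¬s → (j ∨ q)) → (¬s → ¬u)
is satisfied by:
  {s: True, j: False, u: False, q: False}
  {q: True, s: True, j: False, u: False}
  {s: True, j: True, u: False, q: False}
  {q: True, s: True, j: True, u: False}
  {q: False, j: False, u: False, s: False}
  {q: True, j: False, u: False, s: False}
  {j: True, q: False, u: False, s: False}
  {q: True, j: True, u: False, s: False}
  {u: True, s: True, q: False, j: False}
  {q: True, u: True, s: True, j: False}
  {u: True, s: True, j: True, q: False}
  {q: True, u: True, s: True, j: True}
  {u: True, s: False, j: False, q: False}


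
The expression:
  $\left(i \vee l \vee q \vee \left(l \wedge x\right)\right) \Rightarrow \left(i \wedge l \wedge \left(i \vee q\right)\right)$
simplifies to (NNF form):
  $\left(i \vee \neg l\right) \wedge \left(i \vee \neg q\right) \wedge \left(l \vee \neg i\right)$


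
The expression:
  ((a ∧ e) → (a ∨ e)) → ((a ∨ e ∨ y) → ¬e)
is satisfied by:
  {e: False}


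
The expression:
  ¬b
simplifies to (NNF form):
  ¬b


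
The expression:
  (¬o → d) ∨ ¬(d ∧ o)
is always true.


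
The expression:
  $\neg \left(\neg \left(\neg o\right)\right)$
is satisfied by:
  {o: False}


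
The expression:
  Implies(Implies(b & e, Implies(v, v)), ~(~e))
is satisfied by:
  {e: True}


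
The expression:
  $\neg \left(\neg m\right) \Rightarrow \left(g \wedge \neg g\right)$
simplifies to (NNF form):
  $\neg m$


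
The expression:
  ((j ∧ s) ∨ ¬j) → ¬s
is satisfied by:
  {s: False}


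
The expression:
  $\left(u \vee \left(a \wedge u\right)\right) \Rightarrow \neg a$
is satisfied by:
  {u: False, a: False}
  {a: True, u: False}
  {u: True, a: False}


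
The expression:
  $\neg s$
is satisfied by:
  {s: False}


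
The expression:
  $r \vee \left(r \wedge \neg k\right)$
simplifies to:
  $r$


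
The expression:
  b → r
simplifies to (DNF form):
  r ∨ ¬b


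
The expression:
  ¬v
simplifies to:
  ¬v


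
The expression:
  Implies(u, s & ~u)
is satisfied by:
  {u: False}


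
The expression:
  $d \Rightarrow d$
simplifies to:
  $\text{True}$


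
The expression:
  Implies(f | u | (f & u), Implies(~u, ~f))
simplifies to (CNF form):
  u | ~f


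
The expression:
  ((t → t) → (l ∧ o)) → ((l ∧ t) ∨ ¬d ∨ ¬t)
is always true.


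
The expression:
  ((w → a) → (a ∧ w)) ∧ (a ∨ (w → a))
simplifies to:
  a ∧ w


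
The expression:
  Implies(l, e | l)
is always true.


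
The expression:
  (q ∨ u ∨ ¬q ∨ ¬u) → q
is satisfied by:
  {q: True}


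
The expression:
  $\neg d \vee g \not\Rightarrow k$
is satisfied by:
  {g: True, d: False, k: False}
  {g: False, d: False, k: False}
  {k: True, g: True, d: False}
  {k: True, g: False, d: False}
  {d: True, g: True, k: False}


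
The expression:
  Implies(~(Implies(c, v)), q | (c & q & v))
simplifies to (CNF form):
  q | v | ~c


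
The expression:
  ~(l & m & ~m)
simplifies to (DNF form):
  True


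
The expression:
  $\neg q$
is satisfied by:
  {q: False}


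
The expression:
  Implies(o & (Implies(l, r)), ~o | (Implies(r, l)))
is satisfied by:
  {l: True, o: False, r: False}
  {o: False, r: False, l: False}
  {r: True, l: True, o: False}
  {r: True, o: False, l: False}
  {l: True, o: True, r: False}
  {o: True, l: False, r: False}
  {r: True, o: True, l: True}


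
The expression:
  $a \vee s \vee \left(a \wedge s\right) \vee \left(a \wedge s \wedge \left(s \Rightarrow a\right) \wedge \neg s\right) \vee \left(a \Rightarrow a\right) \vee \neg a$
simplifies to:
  $\text{True}$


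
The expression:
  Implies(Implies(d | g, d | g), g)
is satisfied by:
  {g: True}


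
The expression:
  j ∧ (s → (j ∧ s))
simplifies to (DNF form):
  j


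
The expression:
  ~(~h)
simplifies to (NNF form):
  h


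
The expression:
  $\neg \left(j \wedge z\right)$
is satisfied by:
  {z: False, j: False}
  {j: True, z: False}
  {z: True, j: False}


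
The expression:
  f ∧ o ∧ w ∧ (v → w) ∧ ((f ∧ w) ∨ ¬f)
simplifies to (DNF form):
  f ∧ o ∧ w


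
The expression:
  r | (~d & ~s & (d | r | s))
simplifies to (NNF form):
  r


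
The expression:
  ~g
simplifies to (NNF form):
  ~g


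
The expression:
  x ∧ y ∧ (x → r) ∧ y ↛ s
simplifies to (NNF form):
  r ∧ x ∧ y ∧ ¬s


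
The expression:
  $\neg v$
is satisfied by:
  {v: False}


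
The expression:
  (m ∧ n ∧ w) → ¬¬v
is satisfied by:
  {v: True, w: False, m: False, n: False}
  {v: False, w: False, m: False, n: False}
  {n: True, v: True, w: False, m: False}
  {n: True, v: False, w: False, m: False}
  {v: True, m: True, n: False, w: False}
  {m: True, n: False, w: False, v: False}
  {n: True, m: True, v: True, w: False}
  {n: True, m: True, v: False, w: False}
  {v: True, w: True, n: False, m: False}
  {w: True, n: False, m: False, v: False}
  {v: True, n: True, w: True, m: False}
  {n: True, w: True, v: False, m: False}
  {v: True, m: True, w: True, n: False}
  {m: True, w: True, n: False, v: False}
  {n: True, m: True, w: True, v: True}


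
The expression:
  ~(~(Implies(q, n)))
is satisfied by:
  {n: True, q: False}
  {q: False, n: False}
  {q: True, n: True}


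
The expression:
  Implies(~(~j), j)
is always true.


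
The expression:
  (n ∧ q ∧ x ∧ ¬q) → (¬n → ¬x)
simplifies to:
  True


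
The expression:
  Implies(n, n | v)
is always true.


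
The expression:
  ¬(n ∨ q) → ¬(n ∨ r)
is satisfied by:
  {n: True, q: True, r: False}
  {n: True, q: False, r: False}
  {q: True, n: False, r: False}
  {n: False, q: False, r: False}
  {r: True, n: True, q: True}
  {r: True, n: True, q: False}
  {r: True, q: True, n: False}


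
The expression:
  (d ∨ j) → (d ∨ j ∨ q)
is always true.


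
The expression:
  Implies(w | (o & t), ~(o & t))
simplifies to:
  ~o | ~t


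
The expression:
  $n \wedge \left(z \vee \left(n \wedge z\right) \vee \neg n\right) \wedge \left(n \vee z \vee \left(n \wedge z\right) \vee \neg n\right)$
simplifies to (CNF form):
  $n \wedge z$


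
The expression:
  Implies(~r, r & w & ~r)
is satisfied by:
  {r: True}


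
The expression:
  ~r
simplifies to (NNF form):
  ~r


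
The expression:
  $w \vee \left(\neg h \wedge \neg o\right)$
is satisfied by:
  {w: True, h: False, o: False}
  {o: True, w: True, h: False}
  {w: True, h: True, o: False}
  {o: True, w: True, h: True}
  {o: False, h: False, w: False}


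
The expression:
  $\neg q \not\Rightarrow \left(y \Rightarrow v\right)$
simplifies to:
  $y \wedge \neg q \wedge \neg v$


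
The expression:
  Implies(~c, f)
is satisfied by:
  {c: True, f: True}
  {c: True, f: False}
  {f: True, c: False}


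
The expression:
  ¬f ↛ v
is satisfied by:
  {v: True, f: False}
  {f: False, v: False}
  {f: True, v: True}


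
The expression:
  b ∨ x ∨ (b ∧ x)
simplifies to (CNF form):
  b ∨ x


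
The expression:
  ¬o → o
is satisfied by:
  {o: True}


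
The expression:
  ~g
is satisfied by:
  {g: False}


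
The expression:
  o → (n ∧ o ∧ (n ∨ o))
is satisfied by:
  {n: True, o: False}
  {o: False, n: False}
  {o: True, n: True}


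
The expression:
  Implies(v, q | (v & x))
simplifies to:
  q | x | ~v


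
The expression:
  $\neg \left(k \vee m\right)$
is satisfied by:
  {k: False, m: False}


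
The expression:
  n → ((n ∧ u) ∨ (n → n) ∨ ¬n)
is always true.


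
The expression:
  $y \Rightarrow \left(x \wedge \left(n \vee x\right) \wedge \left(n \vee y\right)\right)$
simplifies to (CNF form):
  $x \vee \neg y$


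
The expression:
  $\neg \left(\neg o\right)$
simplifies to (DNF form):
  $o$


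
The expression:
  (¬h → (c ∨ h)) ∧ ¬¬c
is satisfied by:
  {c: True}


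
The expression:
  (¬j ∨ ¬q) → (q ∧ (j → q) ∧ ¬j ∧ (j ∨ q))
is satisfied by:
  {q: True}


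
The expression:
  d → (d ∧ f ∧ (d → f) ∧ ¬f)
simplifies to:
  ¬d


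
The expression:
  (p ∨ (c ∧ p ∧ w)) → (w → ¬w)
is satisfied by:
  {p: False, w: False}
  {w: True, p: False}
  {p: True, w: False}


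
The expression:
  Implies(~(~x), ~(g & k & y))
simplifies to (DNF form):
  ~g | ~k | ~x | ~y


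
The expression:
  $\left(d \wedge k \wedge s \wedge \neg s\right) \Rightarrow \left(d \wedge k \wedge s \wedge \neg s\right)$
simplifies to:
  $\text{True}$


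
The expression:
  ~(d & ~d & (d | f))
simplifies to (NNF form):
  True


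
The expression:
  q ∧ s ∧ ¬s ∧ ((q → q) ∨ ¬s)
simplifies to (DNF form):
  False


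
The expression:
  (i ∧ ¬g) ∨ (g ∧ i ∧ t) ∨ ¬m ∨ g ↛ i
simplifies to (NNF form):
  (g ∧ ¬i) ∨ (i ∧ t) ∨ (i ∧ ¬g) ∨ ¬m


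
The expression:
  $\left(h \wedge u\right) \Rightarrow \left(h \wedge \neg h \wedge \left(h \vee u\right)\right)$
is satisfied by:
  {h: False, u: False}
  {u: True, h: False}
  {h: True, u: False}


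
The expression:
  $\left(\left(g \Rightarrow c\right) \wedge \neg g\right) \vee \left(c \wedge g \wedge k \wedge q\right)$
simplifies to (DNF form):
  $\left(c \wedge k \wedge q\right) \vee \neg g$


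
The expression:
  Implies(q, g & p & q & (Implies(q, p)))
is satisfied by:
  {g: True, p: True, q: False}
  {g: True, p: False, q: False}
  {p: True, g: False, q: False}
  {g: False, p: False, q: False}
  {q: True, g: True, p: True}


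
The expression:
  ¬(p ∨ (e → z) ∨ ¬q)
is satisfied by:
  {e: True, q: True, p: False, z: False}


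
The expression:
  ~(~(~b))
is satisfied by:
  {b: False}


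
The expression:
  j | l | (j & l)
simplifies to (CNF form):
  j | l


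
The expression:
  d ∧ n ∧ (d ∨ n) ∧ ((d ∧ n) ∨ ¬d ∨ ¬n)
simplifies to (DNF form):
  d ∧ n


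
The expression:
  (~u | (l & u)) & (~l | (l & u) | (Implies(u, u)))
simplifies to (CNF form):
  l | ~u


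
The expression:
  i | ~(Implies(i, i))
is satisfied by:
  {i: True}


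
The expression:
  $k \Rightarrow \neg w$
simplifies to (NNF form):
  $\neg k \vee \neg w$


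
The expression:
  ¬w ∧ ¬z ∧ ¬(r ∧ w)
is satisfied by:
  {w: False, z: False}


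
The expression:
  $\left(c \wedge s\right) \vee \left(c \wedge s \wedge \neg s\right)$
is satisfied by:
  {c: True, s: True}


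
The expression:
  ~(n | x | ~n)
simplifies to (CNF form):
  False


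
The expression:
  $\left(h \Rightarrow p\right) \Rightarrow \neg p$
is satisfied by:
  {p: False}


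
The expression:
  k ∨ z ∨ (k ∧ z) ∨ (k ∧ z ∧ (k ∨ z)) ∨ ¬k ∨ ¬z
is always true.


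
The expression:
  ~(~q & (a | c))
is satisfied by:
  {q: True, c: False, a: False}
  {a: True, q: True, c: False}
  {q: True, c: True, a: False}
  {a: True, q: True, c: True}
  {a: False, c: False, q: False}


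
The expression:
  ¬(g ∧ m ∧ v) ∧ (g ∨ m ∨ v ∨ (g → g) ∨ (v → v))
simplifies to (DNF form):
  ¬g ∨ ¬m ∨ ¬v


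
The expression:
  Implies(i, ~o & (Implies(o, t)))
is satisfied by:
  {o: False, i: False}
  {i: True, o: False}
  {o: True, i: False}


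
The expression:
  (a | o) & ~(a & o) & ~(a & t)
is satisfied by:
  {o: True, t: False, a: False}
  {o: True, t: True, a: False}
  {a: True, t: False, o: False}


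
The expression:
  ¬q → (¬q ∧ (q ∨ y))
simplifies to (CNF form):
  q ∨ y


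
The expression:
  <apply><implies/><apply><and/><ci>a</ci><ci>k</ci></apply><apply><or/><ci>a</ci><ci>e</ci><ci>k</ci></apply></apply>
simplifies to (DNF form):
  <true/>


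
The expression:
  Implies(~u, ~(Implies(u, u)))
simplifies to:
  u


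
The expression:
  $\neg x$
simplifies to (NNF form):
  $\neg x$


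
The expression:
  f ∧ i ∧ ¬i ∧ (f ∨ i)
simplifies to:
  False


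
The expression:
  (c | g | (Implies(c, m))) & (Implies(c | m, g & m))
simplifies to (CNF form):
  (g | ~c) & (g | ~m) & (m | ~c) & (m | ~m)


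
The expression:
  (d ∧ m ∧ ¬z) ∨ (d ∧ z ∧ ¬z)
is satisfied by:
  {m: True, d: True, z: False}


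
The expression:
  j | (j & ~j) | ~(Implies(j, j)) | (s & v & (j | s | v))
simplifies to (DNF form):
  j | (s & v)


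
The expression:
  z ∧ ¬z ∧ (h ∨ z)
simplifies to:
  False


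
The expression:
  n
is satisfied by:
  {n: True}


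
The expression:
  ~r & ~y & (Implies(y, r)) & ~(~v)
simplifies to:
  v & ~r & ~y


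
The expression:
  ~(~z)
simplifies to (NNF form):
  z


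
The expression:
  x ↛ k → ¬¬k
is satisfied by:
  {k: True, x: False}
  {x: False, k: False}
  {x: True, k: True}


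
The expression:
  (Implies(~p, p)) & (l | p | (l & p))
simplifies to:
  p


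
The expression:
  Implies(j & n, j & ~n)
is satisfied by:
  {n: False, j: False}
  {j: True, n: False}
  {n: True, j: False}


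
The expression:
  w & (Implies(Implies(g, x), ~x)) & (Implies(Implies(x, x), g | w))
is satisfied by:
  {w: True, x: False}


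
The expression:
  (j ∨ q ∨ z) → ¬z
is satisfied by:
  {z: False}


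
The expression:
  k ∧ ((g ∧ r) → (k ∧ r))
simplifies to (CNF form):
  k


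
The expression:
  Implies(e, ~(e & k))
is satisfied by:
  {k: False, e: False}
  {e: True, k: False}
  {k: True, e: False}


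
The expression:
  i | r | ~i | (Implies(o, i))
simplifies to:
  True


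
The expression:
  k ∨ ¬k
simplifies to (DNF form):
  True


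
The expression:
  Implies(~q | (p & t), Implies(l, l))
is always true.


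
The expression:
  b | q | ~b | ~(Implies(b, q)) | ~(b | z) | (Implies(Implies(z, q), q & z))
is always true.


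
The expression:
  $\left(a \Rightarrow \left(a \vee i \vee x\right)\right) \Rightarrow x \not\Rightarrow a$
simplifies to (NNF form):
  $x \wedge \neg a$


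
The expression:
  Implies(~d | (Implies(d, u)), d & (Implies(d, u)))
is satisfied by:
  {d: True}


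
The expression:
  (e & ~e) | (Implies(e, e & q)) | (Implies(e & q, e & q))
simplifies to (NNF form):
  True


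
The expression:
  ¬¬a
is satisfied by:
  {a: True}


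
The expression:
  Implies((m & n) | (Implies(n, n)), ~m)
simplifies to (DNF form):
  ~m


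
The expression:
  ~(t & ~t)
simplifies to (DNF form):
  True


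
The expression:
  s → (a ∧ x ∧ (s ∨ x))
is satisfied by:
  {x: True, a: True, s: False}
  {x: True, a: False, s: False}
  {a: True, x: False, s: False}
  {x: False, a: False, s: False}
  {x: True, s: True, a: True}


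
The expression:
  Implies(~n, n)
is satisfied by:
  {n: True}


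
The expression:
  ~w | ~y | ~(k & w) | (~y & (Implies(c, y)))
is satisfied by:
  {w: False, k: False, y: False}
  {y: True, w: False, k: False}
  {k: True, w: False, y: False}
  {y: True, k: True, w: False}
  {w: True, y: False, k: False}
  {y: True, w: True, k: False}
  {k: True, w: True, y: False}


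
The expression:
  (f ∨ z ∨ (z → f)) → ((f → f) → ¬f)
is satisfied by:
  {f: False}


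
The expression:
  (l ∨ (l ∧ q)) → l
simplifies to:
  True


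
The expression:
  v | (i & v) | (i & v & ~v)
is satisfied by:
  {v: True}


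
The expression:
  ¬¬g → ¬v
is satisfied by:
  {g: False, v: False}
  {v: True, g: False}
  {g: True, v: False}


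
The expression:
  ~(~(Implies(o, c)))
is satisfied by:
  {c: True, o: False}
  {o: False, c: False}
  {o: True, c: True}


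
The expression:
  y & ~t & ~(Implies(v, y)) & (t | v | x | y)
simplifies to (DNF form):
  False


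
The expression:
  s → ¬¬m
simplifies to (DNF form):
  m ∨ ¬s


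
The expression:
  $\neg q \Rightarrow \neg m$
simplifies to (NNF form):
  $q \vee \neg m$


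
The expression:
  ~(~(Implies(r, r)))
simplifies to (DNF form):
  True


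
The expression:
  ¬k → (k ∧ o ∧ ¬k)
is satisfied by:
  {k: True}


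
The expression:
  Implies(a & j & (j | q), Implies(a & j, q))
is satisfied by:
  {q: True, a: False, j: False}
  {q: False, a: False, j: False}
  {j: True, q: True, a: False}
  {j: True, q: False, a: False}
  {a: True, q: True, j: False}
  {a: True, q: False, j: False}
  {a: True, j: True, q: True}


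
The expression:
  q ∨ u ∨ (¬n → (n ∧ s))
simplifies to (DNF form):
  n ∨ q ∨ u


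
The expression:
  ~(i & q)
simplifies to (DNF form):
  ~i | ~q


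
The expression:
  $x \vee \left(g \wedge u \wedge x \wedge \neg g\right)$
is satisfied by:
  {x: True}


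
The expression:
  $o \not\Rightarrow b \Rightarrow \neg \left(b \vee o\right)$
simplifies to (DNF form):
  $b \vee \neg o$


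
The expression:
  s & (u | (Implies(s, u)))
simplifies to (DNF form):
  s & u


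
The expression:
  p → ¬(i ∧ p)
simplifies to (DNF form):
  ¬i ∨ ¬p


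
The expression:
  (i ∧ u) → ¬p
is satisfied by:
  {p: False, u: False, i: False}
  {i: True, p: False, u: False}
  {u: True, p: False, i: False}
  {i: True, u: True, p: False}
  {p: True, i: False, u: False}
  {i: True, p: True, u: False}
  {u: True, p: True, i: False}


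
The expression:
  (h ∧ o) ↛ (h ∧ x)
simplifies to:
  h ∧ o ∧ ¬x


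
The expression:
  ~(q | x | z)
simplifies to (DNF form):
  ~q & ~x & ~z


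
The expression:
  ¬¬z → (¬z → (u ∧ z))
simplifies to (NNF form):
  True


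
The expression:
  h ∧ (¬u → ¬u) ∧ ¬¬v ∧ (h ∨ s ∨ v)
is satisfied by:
  {h: True, v: True}


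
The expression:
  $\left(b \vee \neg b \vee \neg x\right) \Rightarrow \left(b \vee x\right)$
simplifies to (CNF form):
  $b \vee x$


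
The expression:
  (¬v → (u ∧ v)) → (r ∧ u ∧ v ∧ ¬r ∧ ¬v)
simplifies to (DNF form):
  ¬v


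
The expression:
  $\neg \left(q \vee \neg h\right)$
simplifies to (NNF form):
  $h \wedge \neg q$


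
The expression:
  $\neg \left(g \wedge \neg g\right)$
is always true.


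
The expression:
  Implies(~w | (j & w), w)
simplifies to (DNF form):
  w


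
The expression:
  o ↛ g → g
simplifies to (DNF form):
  g ∨ ¬o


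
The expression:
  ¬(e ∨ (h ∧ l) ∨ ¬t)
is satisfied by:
  {t: True, l: False, h: False, e: False}
  {t: True, h: True, l: False, e: False}
  {t: True, l: True, h: False, e: False}


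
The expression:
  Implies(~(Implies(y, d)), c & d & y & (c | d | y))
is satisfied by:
  {d: True, y: False}
  {y: False, d: False}
  {y: True, d: True}


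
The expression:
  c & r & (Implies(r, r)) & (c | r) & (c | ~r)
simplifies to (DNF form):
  c & r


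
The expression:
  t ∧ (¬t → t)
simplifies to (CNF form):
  t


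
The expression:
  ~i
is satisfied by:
  {i: False}


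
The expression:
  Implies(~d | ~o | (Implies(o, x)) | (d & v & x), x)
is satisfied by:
  {x: True, d: True, o: True}
  {x: True, d: True, o: False}
  {x: True, o: True, d: False}
  {x: True, o: False, d: False}
  {d: True, o: True, x: False}


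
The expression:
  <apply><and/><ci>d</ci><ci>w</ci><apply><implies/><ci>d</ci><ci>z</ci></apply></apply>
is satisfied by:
  {z: True, w: True, d: True}


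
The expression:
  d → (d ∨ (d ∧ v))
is always true.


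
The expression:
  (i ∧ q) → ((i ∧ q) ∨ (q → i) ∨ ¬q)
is always true.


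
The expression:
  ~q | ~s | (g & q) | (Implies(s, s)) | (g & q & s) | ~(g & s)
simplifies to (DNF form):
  True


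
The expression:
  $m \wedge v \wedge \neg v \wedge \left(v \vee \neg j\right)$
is never true.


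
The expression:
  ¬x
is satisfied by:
  {x: False}


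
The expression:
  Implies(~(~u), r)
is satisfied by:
  {r: True, u: False}
  {u: False, r: False}
  {u: True, r: True}


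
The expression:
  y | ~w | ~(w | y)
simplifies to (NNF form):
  y | ~w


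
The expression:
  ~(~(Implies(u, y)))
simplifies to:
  y | ~u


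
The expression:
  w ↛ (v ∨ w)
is never true.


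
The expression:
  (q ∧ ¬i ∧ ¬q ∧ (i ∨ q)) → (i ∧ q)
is always true.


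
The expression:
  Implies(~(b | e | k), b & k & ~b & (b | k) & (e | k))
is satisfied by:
  {b: True, k: True, e: True}
  {b: True, k: True, e: False}
  {b: True, e: True, k: False}
  {b: True, e: False, k: False}
  {k: True, e: True, b: False}
  {k: True, e: False, b: False}
  {e: True, k: False, b: False}


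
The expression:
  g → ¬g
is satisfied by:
  {g: False}


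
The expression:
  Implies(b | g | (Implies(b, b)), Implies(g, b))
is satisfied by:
  {b: True, g: False}
  {g: False, b: False}
  {g: True, b: True}


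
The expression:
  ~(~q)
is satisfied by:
  {q: True}


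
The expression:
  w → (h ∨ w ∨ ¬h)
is always true.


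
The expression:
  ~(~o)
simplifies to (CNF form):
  o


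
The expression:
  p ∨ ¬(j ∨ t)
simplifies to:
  p ∨ (¬j ∧ ¬t)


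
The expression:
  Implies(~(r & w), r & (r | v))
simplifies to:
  r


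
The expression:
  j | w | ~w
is always true.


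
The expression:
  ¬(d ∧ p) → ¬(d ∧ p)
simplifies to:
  True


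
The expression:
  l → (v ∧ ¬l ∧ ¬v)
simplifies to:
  ¬l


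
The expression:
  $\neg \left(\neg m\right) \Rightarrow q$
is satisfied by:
  {q: True, m: False}
  {m: False, q: False}
  {m: True, q: True}


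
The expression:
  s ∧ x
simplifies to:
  s ∧ x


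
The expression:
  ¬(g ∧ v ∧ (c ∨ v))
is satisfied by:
  {g: False, v: False}
  {v: True, g: False}
  {g: True, v: False}


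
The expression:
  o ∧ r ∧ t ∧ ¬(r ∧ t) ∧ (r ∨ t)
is never true.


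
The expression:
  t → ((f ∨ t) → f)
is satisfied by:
  {f: True, t: False}
  {t: False, f: False}
  {t: True, f: True}


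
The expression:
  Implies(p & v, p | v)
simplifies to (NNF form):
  True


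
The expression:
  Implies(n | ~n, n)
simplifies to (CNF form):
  n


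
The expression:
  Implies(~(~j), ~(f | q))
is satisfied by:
  {f: False, j: False, q: False}
  {q: True, f: False, j: False}
  {f: True, q: False, j: False}
  {q: True, f: True, j: False}
  {j: True, q: False, f: False}


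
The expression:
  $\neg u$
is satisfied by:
  {u: False}


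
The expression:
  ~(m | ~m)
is never true.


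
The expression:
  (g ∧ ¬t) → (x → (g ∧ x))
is always true.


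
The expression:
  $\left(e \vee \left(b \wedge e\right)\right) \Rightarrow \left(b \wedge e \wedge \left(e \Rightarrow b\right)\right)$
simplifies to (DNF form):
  $b \vee \neg e$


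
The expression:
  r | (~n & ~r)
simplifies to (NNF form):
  r | ~n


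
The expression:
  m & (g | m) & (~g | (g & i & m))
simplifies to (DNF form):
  (i & m) | (m & ~g)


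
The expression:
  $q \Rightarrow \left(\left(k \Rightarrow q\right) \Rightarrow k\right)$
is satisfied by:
  {k: True, q: False}
  {q: False, k: False}
  {q: True, k: True}


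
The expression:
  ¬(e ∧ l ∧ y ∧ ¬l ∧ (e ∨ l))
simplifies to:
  True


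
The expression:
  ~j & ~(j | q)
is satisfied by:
  {q: False, j: False}


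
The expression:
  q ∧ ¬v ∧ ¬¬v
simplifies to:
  False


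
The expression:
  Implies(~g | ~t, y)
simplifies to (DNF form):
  y | (g & t)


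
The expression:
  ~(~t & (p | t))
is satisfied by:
  {t: True, p: False}
  {p: False, t: False}
  {p: True, t: True}


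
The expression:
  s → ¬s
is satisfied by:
  {s: False}


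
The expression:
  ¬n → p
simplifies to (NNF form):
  n ∨ p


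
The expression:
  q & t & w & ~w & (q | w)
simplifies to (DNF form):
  False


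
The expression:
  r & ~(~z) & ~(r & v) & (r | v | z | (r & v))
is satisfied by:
  {r: True, z: True, v: False}


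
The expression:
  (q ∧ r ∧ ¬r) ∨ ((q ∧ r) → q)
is always true.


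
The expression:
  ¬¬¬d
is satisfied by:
  {d: False}


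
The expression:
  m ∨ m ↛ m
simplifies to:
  m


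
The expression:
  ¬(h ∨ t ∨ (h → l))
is never true.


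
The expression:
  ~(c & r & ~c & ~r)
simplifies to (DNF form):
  True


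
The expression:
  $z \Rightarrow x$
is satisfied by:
  {x: True, z: False}
  {z: False, x: False}
  {z: True, x: True}


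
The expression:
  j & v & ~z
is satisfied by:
  {j: True, v: True, z: False}


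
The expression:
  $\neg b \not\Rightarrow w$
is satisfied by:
  {w: False, b: False}


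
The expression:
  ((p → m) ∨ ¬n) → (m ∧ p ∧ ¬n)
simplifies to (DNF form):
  (m ∧ p ∧ ¬m) ∨ (m ∧ p ∧ ¬n) ∨ (n ∧ p ∧ ¬m) ∨ (n ∧ p ∧ ¬n)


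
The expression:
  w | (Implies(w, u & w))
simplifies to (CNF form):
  True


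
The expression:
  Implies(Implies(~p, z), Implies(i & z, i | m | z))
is always true.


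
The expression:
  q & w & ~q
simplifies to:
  False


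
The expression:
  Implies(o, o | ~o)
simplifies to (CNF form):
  True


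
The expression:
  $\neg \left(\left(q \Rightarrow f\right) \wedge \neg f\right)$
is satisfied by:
  {q: True, f: True}
  {q: True, f: False}
  {f: True, q: False}


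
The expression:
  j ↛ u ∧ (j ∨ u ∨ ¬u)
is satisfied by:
  {j: True, u: False}


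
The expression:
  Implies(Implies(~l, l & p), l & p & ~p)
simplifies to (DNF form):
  ~l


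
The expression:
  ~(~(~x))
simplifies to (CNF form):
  ~x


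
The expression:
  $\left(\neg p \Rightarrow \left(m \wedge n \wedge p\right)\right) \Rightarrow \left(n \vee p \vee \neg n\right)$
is always true.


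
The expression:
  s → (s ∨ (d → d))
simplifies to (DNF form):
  True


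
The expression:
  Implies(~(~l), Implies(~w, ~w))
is always true.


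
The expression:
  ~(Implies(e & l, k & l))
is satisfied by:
  {e: True, l: True, k: False}


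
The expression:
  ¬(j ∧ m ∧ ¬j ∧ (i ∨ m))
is always true.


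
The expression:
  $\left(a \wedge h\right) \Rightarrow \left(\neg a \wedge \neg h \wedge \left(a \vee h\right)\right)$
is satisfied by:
  {h: False, a: False}
  {a: True, h: False}
  {h: True, a: False}


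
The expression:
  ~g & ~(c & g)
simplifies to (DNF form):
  ~g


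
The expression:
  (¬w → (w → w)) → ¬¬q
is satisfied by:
  {q: True}


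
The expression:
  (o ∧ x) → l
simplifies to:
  l ∨ ¬o ∨ ¬x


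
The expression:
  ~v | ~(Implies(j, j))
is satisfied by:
  {v: False}


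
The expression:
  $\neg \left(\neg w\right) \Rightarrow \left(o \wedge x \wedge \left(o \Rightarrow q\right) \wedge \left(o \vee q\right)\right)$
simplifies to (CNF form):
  $\left(o \vee \neg w\right) \wedge \left(q \vee \neg w\right) \wedge \left(x \vee \neg w\right)$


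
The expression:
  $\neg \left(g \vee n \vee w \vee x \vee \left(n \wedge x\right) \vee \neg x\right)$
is never true.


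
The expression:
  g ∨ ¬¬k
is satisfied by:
  {k: True, g: True}
  {k: True, g: False}
  {g: True, k: False}


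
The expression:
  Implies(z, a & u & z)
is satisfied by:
  {a: True, u: True, z: False}
  {a: True, u: False, z: False}
  {u: True, a: False, z: False}
  {a: False, u: False, z: False}
  {a: True, z: True, u: True}


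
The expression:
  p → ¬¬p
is always true.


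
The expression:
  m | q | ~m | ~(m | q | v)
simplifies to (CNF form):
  True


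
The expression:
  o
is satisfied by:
  {o: True}


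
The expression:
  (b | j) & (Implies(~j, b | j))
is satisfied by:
  {b: True, j: True}
  {b: True, j: False}
  {j: True, b: False}


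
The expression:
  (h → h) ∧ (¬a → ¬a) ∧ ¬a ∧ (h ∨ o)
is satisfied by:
  {o: True, h: True, a: False}
  {o: True, h: False, a: False}
  {h: True, o: False, a: False}


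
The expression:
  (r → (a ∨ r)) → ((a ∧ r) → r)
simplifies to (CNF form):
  True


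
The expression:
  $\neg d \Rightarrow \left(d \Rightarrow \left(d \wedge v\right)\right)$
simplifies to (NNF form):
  $\text{True}$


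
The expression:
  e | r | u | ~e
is always true.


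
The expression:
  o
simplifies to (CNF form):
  o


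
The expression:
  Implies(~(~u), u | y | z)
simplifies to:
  True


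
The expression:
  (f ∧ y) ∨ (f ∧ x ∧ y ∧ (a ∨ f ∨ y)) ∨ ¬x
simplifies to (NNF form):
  (f ∧ y) ∨ ¬x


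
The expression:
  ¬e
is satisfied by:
  {e: False}


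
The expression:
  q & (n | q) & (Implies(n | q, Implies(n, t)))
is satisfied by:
  {t: True, q: True, n: False}
  {q: True, n: False, t: False}
  {n: True, t: True, q: True}


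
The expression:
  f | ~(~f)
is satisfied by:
  {f: True}


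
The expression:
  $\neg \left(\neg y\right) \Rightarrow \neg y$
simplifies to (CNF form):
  $\neg y$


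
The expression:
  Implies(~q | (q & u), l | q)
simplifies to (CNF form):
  l | q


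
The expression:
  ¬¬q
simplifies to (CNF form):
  q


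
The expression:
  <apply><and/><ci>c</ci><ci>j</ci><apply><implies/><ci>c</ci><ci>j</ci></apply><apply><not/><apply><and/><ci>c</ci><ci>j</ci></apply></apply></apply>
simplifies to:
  <false/>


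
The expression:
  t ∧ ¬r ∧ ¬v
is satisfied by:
  {t: True, v: False, r: False}


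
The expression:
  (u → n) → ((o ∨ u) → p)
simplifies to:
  p ∨ (u ∧ ¬n) ∨ (¬o ∧ ¬u)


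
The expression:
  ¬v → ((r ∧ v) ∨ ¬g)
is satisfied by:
  {v: True, g: False}
  {g: False, v: False}
  {g: True, v: True}


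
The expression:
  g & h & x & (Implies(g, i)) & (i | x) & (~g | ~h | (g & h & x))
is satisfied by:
  {h: True, i: True, x: True, g: True}


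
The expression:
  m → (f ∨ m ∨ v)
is always true.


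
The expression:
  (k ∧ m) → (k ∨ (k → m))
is always true.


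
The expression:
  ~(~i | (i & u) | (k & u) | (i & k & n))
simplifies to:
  i & ~u & (~k | ~n)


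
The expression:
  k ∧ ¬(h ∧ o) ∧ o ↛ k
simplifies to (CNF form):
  False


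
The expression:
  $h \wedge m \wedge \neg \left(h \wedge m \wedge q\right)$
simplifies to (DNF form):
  $h \wedge m \wedge \neg q$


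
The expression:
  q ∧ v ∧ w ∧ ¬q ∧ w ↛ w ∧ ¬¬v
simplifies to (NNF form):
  False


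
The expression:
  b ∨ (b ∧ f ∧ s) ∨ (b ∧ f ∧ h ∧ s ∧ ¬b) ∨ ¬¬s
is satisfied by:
  {b: True, s: True}
  {b: True, s: False}
  {s: True, b: False}


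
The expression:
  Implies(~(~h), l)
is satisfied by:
  {l: True, h: False}
  {h: False, l: False}
  {h: True, l: True}


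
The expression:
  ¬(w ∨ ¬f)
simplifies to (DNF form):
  f ∧ ¬w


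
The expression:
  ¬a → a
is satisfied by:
  {a: True}


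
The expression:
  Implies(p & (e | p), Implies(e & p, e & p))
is always true.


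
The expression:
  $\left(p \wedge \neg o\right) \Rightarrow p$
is always true.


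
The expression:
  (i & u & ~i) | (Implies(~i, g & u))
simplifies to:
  i | (g & u)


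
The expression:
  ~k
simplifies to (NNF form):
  ~k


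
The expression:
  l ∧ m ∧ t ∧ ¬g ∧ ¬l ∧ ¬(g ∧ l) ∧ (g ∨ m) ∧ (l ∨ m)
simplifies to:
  False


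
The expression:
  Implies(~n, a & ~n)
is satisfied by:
  {n: True, a: True}
  {n: True, a: False}
  {a: True, n: False}


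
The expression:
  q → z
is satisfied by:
  {z: True, q: False}
  {q: False, z: False}
  {q: True, z: True}


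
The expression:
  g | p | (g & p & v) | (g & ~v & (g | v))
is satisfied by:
  {g: True, p: True}
  {g: True, p: False}
  {p: True, g: False}


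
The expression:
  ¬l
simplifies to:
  ¬l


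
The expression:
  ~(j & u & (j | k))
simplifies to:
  ~j | ~u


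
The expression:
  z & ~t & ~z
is never true.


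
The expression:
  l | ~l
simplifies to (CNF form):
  True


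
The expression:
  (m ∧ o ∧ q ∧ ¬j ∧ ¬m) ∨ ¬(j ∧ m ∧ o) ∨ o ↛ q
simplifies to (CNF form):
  ¬j ∨ ¬m ∨ ¬o ∨ ¬q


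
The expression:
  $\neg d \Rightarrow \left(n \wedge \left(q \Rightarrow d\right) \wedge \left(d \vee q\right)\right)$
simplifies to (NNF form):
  $d$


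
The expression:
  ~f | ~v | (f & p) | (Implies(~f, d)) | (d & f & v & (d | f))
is always true.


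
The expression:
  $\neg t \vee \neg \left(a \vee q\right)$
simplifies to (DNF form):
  $\left(\neg a \wedge \neg q\right) \vee \neg t$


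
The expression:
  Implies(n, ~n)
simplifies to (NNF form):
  ~n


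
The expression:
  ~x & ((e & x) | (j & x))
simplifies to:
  False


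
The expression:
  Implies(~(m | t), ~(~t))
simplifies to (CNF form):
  m | t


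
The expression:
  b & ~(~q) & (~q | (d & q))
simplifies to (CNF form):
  b & d & q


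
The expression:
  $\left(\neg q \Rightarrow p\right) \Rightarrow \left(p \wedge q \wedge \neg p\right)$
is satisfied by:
  {q: False, p: False}


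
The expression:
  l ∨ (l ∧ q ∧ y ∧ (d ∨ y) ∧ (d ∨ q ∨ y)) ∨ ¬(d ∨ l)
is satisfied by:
  {l: True, d: False}
  {d: False, l: False}
  {d: True, l: True}


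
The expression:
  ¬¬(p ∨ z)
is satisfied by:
  {z: True, p: True}
  {z: True, p: False}
  {p: True, z: False}


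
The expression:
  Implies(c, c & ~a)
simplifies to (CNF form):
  ~a | ~c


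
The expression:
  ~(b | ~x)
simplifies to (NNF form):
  x & ~b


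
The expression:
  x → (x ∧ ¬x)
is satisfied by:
  {x: False}


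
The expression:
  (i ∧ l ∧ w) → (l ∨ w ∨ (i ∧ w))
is always true.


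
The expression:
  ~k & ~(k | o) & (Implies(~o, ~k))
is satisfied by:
  {o: False, k: False}


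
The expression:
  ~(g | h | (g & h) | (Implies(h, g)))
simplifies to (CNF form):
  False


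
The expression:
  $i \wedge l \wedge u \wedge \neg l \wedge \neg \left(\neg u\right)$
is never true.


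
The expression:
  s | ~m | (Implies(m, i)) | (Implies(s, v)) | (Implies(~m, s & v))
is always true.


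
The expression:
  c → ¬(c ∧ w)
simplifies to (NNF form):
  ¬c ∨ ¬w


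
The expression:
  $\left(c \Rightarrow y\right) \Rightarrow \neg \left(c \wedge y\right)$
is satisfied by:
  {c: False, y: False}
  {y: True, c: False}
  {c: True, y: False}


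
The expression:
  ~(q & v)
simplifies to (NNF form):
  ~q | ~v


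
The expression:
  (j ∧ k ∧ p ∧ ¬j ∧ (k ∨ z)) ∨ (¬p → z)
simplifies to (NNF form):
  p ∨ z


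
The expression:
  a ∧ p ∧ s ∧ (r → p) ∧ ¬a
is never true.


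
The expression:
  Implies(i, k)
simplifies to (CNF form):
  k | ~i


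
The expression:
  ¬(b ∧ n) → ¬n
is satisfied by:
  {b: True, n: False}
  {n: False, b: False}
  {n: True, b: True}


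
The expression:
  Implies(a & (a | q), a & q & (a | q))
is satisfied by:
  {q: True, a: False}
  {a: False, q: False}
  {a: True, q: True}


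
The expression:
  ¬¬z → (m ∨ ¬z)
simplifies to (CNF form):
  m ∨ ¬z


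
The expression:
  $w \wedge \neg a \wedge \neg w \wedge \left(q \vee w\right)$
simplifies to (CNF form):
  $\text{False}$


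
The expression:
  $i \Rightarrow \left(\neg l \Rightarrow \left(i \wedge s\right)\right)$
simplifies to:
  $l \vee s \vee \neg i$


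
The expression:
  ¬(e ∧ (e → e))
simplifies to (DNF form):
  ¬e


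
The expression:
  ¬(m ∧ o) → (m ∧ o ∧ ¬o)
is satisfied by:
  {m: True, o: True}


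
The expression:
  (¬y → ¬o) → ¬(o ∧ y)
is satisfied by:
  {o: False, y: False}
  {y: True, o: False}
  {o: True, y: False}


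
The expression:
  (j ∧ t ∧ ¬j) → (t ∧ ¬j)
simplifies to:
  True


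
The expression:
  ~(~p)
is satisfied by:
  {p: True}


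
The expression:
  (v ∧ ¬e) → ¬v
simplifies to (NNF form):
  e ∨ ¬v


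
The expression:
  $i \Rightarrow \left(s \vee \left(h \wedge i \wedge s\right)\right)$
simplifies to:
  $s \vee \neg i$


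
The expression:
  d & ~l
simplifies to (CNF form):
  d & ~l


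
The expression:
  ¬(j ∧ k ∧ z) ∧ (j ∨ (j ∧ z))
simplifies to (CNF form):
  j ∧ (¬k ∨ ¬z)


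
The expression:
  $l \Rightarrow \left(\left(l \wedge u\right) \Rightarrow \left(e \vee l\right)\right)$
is always true.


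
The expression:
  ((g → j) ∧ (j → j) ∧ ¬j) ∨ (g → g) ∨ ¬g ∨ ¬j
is always true.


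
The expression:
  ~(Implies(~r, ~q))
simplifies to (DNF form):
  q & ~r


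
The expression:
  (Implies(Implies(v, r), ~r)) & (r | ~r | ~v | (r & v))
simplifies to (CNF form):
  ~r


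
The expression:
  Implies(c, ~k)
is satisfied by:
  {k: False, c: False}
  {c: True, k: False}
  {k: True, c: False}


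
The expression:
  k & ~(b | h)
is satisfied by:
  {k: True, h: False, b: False}


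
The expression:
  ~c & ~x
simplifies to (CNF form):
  ~c & ~x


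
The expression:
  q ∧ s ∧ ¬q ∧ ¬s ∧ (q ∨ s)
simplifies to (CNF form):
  False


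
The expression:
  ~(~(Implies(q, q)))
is always true.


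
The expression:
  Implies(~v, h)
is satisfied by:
  {v: True, h: True}
  {v: True, h: False}
  {h: True, v: False}
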